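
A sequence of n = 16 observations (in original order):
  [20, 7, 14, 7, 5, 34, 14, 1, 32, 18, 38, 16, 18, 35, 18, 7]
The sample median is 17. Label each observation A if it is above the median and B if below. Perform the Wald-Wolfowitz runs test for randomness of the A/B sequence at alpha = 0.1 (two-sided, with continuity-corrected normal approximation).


Step 1: Compute median = 17; label A = above, B = below.
Labels in order: ABBBBABBAAABAAAB  (n_A = 8, n_B = 8)
Step 2: Count runs R = 8.
Step 3: Under H0 (random ordering), E[R] = 2*n_A*n_B/(n_A+n_B) + 1 = 2*8*8/16 + 1 = 9.0000.
        Var[R] = 2*n_A*n_B*(2*n_A*n_B - n_A - n_B) / ((n_A+n_B)^2 * (n_A+n_B-1)) = 14336/3840 = 3.7333.
        SD[R] = 1.9322.
Step 4: Continuity-corrected z = (R + 0.5 - E[R]) / SD[R] = (8 + 0.5 - 9.0000) / 1.9322 = -0.2588.
Step 5: Two-sided p-value via normal approximation = 2*(1 - Phi(|z|)) = 0.795809.
Step 6: alpha = 0.1. fail to reject H0.

R = 8, z = -0.2588, p = 0.795809, fail to reject H0.


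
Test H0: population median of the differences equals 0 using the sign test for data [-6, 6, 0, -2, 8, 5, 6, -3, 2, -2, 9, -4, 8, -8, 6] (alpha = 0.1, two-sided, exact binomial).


Step 1: Discard zero differences. Original n = 15; n_eff = number of nonzero differences = 14.
Nonzero differences (with sign): -6, +6, -2, +8, +5, +6, -3, +2, -2, +9, -4, +8, -8, +6
Step 2: Count signs: positive = 8, negative = 6.
Step 3: Under H0: P(positive) = 0.5, so the number of positives S ~ Bin(14, 0.5).
Step 4: Two-sided exact p-value = sum of Bin(14,0.5) probabilities at or below the observed probability = 0.790527.
Step 5: alpha = 0.1. fail to reject H0.

n_eff = 14, pos = 8, neg = 6, p = 0.790527, fail to reject H0.


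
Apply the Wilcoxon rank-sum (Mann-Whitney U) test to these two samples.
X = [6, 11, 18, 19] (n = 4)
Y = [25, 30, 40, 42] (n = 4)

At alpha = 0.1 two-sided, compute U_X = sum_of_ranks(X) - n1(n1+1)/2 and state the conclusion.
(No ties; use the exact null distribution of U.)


Step 1: Combine and sort all 8 observations; assign midranks.
sorted (value, group): (6,X), (11,X), (18,X), (19,X), (25,Y), (30,Y), (40,Y), (42,Y)
ranks: 6->1, 11->2, 18->3, 19->4, 25->5, 30->6, 40->7, 42->8
Step 2: Rank sum for X: R1 = 1 + 2 + 3 + 4 = 10.
Step 3: U_X = R1 - n1(n1+1)/2 = 10 - 4*5/2 = 10 - 10 = 0.
       U_Y = n1*n2 - U_X = 16 - 0 = 16.
Step 4: No ties, so the exact null distribution of U (based on enumerating the C(8,4) = 70 equally likely rank assignments) gives the two-sided p-value.
Step 5: p-value = 0.028571; compare to alpha = 0.1. reject H0.

U_X = 0, p = 0.028571, reject H0 at alpha = 0.1.


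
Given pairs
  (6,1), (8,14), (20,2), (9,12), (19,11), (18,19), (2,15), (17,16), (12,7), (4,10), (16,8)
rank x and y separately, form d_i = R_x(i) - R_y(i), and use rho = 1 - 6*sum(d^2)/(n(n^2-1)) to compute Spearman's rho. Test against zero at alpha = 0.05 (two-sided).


Step 1: Rank x and y separately (midranks; no ties here).
rank(x): 6->3, 8->4, 20->11, 9->5, 19->10, 18->9, 2->1, 17->8, 12->6, 4->2, 16->7
rank(y): 1->1, 14->8, 2->2, 12->7, 11->6, 19->11, 15->9, 16->10, 7->3, 10->5, 8->4
Step 2: d_i = R_x(i) - R_y(i); compute d_i^2.
  (3-1)^2=4, (4-8)^2=16, (11-2)^2=81, (5-7)^2=4, (10-6)^2=16, (9-11)^2=4, (1-9)^2=64, (8-10)^2=4, (6-3)^2=9, (2-5)^2=9, (7-4)^2=9
sum(d^2) = 220.
Step 3: rho = 1 - 6*220 / (11*(11^2 - 1)) = 1 - 1320/1320 = 0.000000.
Step 4: Under H0, t = rho * sqrt((n-2)/(1-rho^2)) = 0.0000 ~ t(9).
Step 5: Two-sided p-value from the t-distribution with 9 df = 1.000000.
Step 6: alpha = 0.05. fail to reject H0.

rho = 0.0000, p = 1.000000, fail to reject H0 at alpha = 0.05.


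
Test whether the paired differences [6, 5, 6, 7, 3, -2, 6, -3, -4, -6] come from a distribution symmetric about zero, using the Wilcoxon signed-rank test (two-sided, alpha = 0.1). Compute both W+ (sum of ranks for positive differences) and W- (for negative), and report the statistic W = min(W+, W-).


Step 1: Drop any zero differences (none here) and take |d_i|.
|d| = [6, 5, 6, 7, 3, 2, 6, 3, 4, 6]
Step 2: Midrank |d_i| (ties get averaged ranks).
ranks: |6|->7.5, |5|->5, |6|->7.5, |7|->10, |3|->2.5, |2|->1, |6|->7.5, |3|->2.5, |4|->4, |6|->7.5
Step 3: Attach original signs; sum ranks with positive sign and with negative sign.
W+ = 7.5 + 5 + 7.5 + 10 + 2.5 + 7.5 = 40
W- = 1 + 2.5 + 4 + 7.5 = 15
(Check: W+ + W- = 55 should equal n(n+1)/2 = 55.)
Step 4: Test statistic W = min(W+, W-) = 15.
Step 5: Ties in |d|, so use the tie-corrected normal approximation.
        E[W] = n(n+1)/4 = 10*11/4 = 27.5.
        Tie groups: |d|=3 (t=2), |d|=6 (t=4); sum(t^3 - t) = 66.
        Var[W] = n(n+1)(2n+1)/24 - sum(t^3-t)/48 = 2310/24 - 66/48 = 94.875.
        z = (W - E[W]) / sqrt(Var[W]) = (15 - 27.5) / 9.7404 = -1.2833.
        Two-sided p = 2*Phi(z) = 0.199381.
Step 6: alpha = 0.1. fail to reject H0.

W+ = 40, W- = 15, W = min = 15, p = 0.199381, fail to reject H0.


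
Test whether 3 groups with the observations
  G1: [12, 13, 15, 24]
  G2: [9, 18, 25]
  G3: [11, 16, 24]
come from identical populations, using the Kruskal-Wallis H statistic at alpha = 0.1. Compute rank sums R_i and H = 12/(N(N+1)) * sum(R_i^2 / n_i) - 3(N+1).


Step 1: Combine all N = 10 observations and assign midranks.
sorted (value, group, rank): (9,G2,1), (11,G3,2), (12,G1,3), (13,G1,4), (15,G1,5), (16,G3,6), (18,G2,7), (24,G1,8.5), (24,G3,8.5), (25,G2,10)
Step 2: Sum ranks within each group.
R_1 = 20.5 (n_1 = 4)
R_2 = 18 (n_2 = 3)
R_3 = 16.5 (n_3 = 3)
Step 3: H = 12/(N(N+1)) * sum(R_i^2/n_i) - 3(N+1)
     = 12/(10*11) * (20.5^2/4 + 18^2/3 + 16.5^2/3) - 3*11
     = 0.109091 * 303.812 - 33
     = 0.143182.
Step 4: Ties present; correction factor C = 1 - 6/(10^3 - 10) = 0.993939. Corrected H = 0.143182 / 0.993939 = 0.144055.
Step 5: Under H0, H ~ chi^2(2); p-value = 0.930505.
Step 6: alpha = 0.1. fail to reject H0.

H = 0.1441, df = 2, p = 0.930505, fail to reject H0.


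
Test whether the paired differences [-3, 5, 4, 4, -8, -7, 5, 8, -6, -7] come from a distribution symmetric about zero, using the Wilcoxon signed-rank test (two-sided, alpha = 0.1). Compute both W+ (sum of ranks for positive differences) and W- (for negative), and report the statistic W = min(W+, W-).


Step 1: Drop any zero differences (none here) and take |d_i|.
|d| = [3, 5, 4, 4, 8, 7, 5, 8, 6, 7]
Step 2: Midrank |d_i| (ties get averaged ranks).
ranks: |3|->1, |5|->4.5, |4|->2.5, |4|->2.5, |8|->9.5, |7|->7.5, |5|->4.5, |8|->9.5, |6|->6, |7|->7.5
Step 3: Attach original signs; sum ranks with positive sign and with negative sign.
W+ = 4.5 + 2.5 + 2.5 + 4.5 + 9.5 = 23.5
W- = 1 + 9.5 + 7.5 + 6 + 7.5 = 31.5
(Check: W+ + W- = 55 should equal n(n+1)/2 = 55.)
Step 4: Test statistic W = min(W+, W-) = 23.5.
Step 5: Ties in |d|, so use the tie-corrected normal approximation.
        E[W] = n(n+1)/4 = 10*11/4 = 27.5.
        Tie groups: |d|=4 (t=2), |d|=5 (t=2), |d|=7 (t=2), |d|=8 (t=2); sum(t^3 - t) = 24.
        Var[W] = n(n+1)(2n+1)/24 - sum(t^3-t)/48 = 2310/24 - 24/48 = 95.75.
        z = (W - E[W]) / sqrt(Var[W]) = (23.5 - 27.5) / 9.7852 = -0.4088.
        Two-sided p = 2*Phi(z) = 0.682700.
Step 6: alpha = 0.1. fail to reject H0.

W+ = 23.5, W- = 31.5, W = min = 23.5, p = 0.682700, fail to reject H0.


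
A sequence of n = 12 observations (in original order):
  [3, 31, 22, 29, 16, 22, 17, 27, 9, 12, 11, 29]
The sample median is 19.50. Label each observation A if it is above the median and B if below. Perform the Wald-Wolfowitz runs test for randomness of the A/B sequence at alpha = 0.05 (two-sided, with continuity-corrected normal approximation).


Step 1: Compute median = 19.50; label A = above, B = below.
Labels in order: BAAABABABBBA  (n_A = 6, n_B = 6)
Step 2: Count runs R = 8.
Step 3: Under H0 (random ordering), E[R] = 2*n_A*n_B/(n_A+n_B) + 1 = 2*6*6/12 + 1 = 7.0000.
        Var[R] = 2*n_A*n_B*(2*n_A*n_B - n_A - n_B) / ((n_A+n_B)^2 * (n_A+n_B-1)) = 4320/1584 = 2.7273.
        SD[R] = 1.6514.
Step 4: Continuity-corrected z = (R - 0.5 - E[R]) / SD[R] = (8 - 0.5 - 7.0000) / 1.6514 = 0.3028.
Step 5: Two-sided p-value via normal approximation = 2*(1 - Phi(|z|)) = 0.762069.
Step 6: alpha = 0.05. fail to reject H0.

R = 8, z = 0.3028, p = 0.762069, fail to reject H0.


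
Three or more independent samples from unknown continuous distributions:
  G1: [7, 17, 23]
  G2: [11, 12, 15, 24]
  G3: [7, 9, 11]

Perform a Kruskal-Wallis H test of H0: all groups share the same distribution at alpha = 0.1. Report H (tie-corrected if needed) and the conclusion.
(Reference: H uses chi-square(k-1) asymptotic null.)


Step 1: Combine all N = 10 observations and assign midranks.
sorted (value, group, rank): (7,G1,1.5), (7,G3,1.5), (9,G3,3), (11,G2,4.5), (11,G3,4.5), (12,G2,6), (15,G2,7), (17,G1,8), (23,G1,9), (24,G2,10)
Step 2: Sum ranks within each group.
R_1 = 18.5 (n_1 = 3)
R_2 = 27.5 (n_2 = 4)
R_3 = 9 (n_3 = 3)
Step 3: H = 12/(N(N+1)) * sum(R_i^2/n_i) - 3(N+1)
     = 12/(10*11) * (18.5^2/3 + 27.5^2/4 + 9^2/3) - 3*11
     = 0.109091 * 330.146 - 33
     = 3.015909.
Step 4: Ties present; correction factor C = 1 - 12/(10^3 - 10) = 0.987879. Corrected H = 3.015909 / 0.987879 = 3.052914.
Step 5: Under H0, H ~ chi^2(2); p-value = 0.217304.
Step 6: alpha = 0.1. fail to reject H0.

H = 3.0529, df = 2, p = 0.217304, fail to reject H0.


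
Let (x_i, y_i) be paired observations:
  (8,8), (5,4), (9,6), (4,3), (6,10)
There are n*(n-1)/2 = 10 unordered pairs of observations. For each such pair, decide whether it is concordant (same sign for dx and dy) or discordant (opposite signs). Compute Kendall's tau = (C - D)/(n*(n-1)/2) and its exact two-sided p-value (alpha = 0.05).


Step 1: Enumerate the 10 unordered pairs (i,j) with i<j and classify each by sign(x_j-x_i) * sign(y_j-y_i).
  (1,2):dx=-3,dy=-4->C; (1,3):dx=+1,dy=-2->D; (1,4):dx=-4,dy=-5->C; (1,5):dx=-2,dy=+2->D
  (2,3):dx=+4,dy=+2->C; (2,4):dx=-1,dy=-1->C; (2,5):dx=+1,dy=+6->C; (3,4):dx=-5,dy=-3->C
  (3,5):dx=-3,dy=+4->D; (4,5):dx=+2,dy=+7->C
Step 2: C = 7, D = 3, total pairs = 10.
Step 3: tau = (C - D)/(n(n-1)/2) = (7 - 3)/10 = 0.400000.
Step 4: Exact two-sided p-value (enumerate n! = 120 permutations of y under H0): p = 0.483333.
Step 5: alpha = 0.05. fail to reject H0.

tau_b = 0.4000 (C=7, D=3), p = 0.483333, fail to reject H0.


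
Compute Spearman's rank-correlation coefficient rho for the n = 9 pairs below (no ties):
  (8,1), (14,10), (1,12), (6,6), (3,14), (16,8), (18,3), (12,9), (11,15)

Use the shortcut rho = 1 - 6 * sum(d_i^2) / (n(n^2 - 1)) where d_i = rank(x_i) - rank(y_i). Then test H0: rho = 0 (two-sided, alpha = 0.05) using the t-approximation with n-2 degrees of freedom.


Step 1: Rank x and y separately (midranks; no ties here).
rank(x): 8->4, 14->7, 1->1, 6->3, 3->2, 16->8, 18->9, 12->6, 11->5
rank(y): 1->1, 10->6, 12->7, 6->3, 14->8, 8->4, 3->2, 9->5, 15->9
Step 2: d_i = R_x(i) - R_y(i); compute d_i^2.
  (4-1)^2=9, (7-6)^2=1, (1-7)^2=36, (3-3)^2=0, (2-8)^2=36, (8-4)^2=16, (9-2)^2=49, (6-5)^2=1, (5-9)^2=16
sum(d^2) = 164.
Step 3: rho = 1 - 6*164 / (9*(9^2 - 1)) = 1 - 984/720 = -0.366667.
Step 4: Under H0, t = rho * sqrt((n-2)/(1-rho^2)) = -1.0427 ~ t(7).
Step 5: Two-sided p-value from the t-distribution with 7 df = 0.331740.
Step 6: alpha = 0.05. fail to reject H0.

rho = -0.3667, p = 0.331740, fail to reject H0 at alpha = 0.05.


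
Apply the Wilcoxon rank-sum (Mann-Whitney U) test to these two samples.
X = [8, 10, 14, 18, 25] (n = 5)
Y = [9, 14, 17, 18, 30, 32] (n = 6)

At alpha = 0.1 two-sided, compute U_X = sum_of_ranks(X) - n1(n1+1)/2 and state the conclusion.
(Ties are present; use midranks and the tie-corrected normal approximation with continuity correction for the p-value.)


Step 1: Combine and sort all 11 observations; assign midranks.
sorted (value, group): (8,X), (9,Y), (10,X), (14,X), (14,Y), (17,Y), (18,X), (18,Y), (25,X), (30,Y), (32,Y)
ranks: 8->1, 9->2, 10->3, 14->4.5, 14->4.5, 17->6, 18->7.5, 18->7.5, 25->9, 30->10, 32->11
Step 2: Rank sum for X: R1 = 1 + 3 + 4.5 + 7.5 + 9 = 25.
Step 3: U_X = R1 - n1(n1+1)/2 = 25 - 5*6/2 = 25 - 15 = 10.
       U_Y = n1*n2 - U_X = 30 - 10 = 20.
Step 4: Ties are present, so use the tie-corrected normal approximation (with continuity correction) for the p-value.
Step 5: p-value = 0.409176; compare to alpha = 0.1. fail to reject H0.

U_X = 10, p = 0.409176, fail to reject H0 at alpha = 0.1.


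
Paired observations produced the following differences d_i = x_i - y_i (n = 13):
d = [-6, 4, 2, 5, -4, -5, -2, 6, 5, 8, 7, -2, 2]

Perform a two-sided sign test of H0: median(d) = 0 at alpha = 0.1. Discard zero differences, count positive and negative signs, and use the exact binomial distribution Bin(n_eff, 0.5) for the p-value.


Step 1: Discard zero differences. Original n = 13; n_eff = number of nonzero differences = 13.
Nonzero differences (with sign): -6, +4, +2, +5, -4, -5, -2, +6, +5, +8, +7, -2, +2
Step 2: Count signs: positive = 8, negative = 5.
Step 3: Under H0: P(positive) = 0.5, so the number of positives S ~ Bin(13, 0.5).
Step 4: Two-sided exact p-value = sum of Bin(13,0.5) probabilities at or below the observed probability = 0.581055.
Step 5: alpha = 0.1. fail to reject H0.

n_eff = 13, pos = 8, neg = 5, p = 0.581055, fail to reject H0.


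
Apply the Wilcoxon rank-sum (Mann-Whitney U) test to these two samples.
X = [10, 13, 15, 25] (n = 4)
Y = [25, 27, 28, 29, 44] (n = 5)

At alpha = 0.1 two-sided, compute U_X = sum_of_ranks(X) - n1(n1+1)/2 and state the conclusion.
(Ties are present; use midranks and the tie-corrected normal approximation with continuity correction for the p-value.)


Step 1: Combine and sort all 9 observations; assign midranks.
sorted (value, group): (10,X), (13,X), (15,X), (25,X), (25,Y), (27,Y), (28,Y), (29,Y), (44,Y)
ranks: 10->1, 13->2, 15->3, 25->4.5, 25->4.5, 27->6, 28->7, 29->8, 44->9
Step 2: Rank sum for X: R1 = 1 + 2 + 3 + 4.5 = 10.5.
Step 3: U_X = R1 - n1(n1+1)/2 = 10.5 - 4*5/2 = 10.5 - 10 = 0.5.
       U_Y = n1*n2 - U_X = 20 - 0.5 = 19.5.
Step 4: Ties are present, so use the tie-corrected normal approximation (with continuity correction) for the p-value.
Step 5: p-value = 0.026844; compare to alpha = 0.1. reject H0.

U_X = 0.5, p = 0.026844, reject H0 at alpha = 0.1.


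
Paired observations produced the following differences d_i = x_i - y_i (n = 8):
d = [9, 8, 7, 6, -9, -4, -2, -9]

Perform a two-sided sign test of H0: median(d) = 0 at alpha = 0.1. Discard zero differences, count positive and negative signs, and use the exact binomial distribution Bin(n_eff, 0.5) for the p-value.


Step 1: Discard zero differences. Original n = 8; n_eff = number of nonzero differences = 8.
Nonzero differences (with sign): +9, +8, +7, +6, -9, -4, -2, -9
Step 2: Count signs: positive = 4, negative = 4.
Step 3: Under H0: P(positive) = 0.5, so the number of positives S ~ Bin(8, 0.5).
Step 4: Two-sided exact p-value = sum of Bin(8,0.5) probabilities at or below the observed probability = 1.000000.
Step 5: alpha = 0.1. fail to reject H0.

n_eff = 8, pos = 4, neg = 4, p = 1.000000, fail to reject H0.


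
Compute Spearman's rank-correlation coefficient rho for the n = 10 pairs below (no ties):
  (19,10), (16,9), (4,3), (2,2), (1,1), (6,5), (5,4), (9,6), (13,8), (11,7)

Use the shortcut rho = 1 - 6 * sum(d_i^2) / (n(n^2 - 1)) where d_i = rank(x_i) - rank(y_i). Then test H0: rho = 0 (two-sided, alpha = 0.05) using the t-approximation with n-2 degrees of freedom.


Step 1: Rank x and y separately (midranks; no ties here).
rank(x): 19->10, 16->9, 4->3, 2->2, 1->1, 6->5, 5->4, 9->6, 13->8, 11->7
rank(y): 10->10, 9->9, 3->3, 2->2, 1->1, 5->5, 4->4, 6->6, 8->8, 7->7
Step 2: d_i = R_x(i) - R_y(i); compute d_i^2.
  (10-10)^2=0, (9-9)^2=0, (3-3)^2=0, (2-2)^2=0, (1-1)^2=0, (5-5)^2=0, (4-4)^2=0, (6-6)^2=0, (8-8)^2=0, (7-7)^2=0
sum(d^2) = 0.
Step 3: rho = 1 - 6*0 / (10*(10^2 - 1)) = 1 - 0/990 = 1.000000.
Step 5: Two-sided p-value from the t-distribution with 8 df = 0.000000.
Step 6: alpha = 0.05. reject H0.

rho = 1.0000, p = 0.000000, reject H0 at alpha = 0.05.


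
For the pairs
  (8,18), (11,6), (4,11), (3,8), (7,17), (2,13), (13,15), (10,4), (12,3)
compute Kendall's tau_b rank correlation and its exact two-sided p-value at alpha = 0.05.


Step 1: Enumerate the 36 unordered pairs (i,j) with i<j and classify each by sign(x_j-x_i) * sign(y_j-y_i).
  (1,2):dx=+3,dy=-12->D; (1,3):dx=-4,dy=-7->C; (1,4):dx=-5,dy=-10->C; (1,5):dx=-1,dy=-1->C
  (1,6):dx=-6,dy=-5->C; (1,7):dx=+5,dy=-3->D; (1,8):dx=+2,dy=-14->D; (1,9):dx=+4,dy=-15->D
  (2,3):dx=-7,dy=+5->D; (2,4):dx=-8,dy=+2->D; (2,5):dx=-4,dy=+11->D; (2,6):dx=-9,dy=+7->D
  (2,7):dx=+2,dy=+9->C; (2,8):dx=-1,dy=-2->C; (2,9):dx=+1,dy=-3->D; (3,4):dx=-1,dy=-3->C
  (3,5):dx=+3,dy=+6->C; (3,6):dx=-2,dy=+2->D; (3,7):dx=+9,dy=+4->C; (3,8):dx=+6,dy=-7->D
  (3,9):dx=+8,dy=-8->D; (4,5):dx=+4,dy=+9->C; (4,6):dx=-1,dy=+5->D; (4,7):dx=+10,dy=+7->C
  (4,8):dx=+7,dy=-4->D; (4,9):dx=+9,dy=-5->D; (5,6):dx=-5,dy=-4->C; (5,7):dx=+6,dy=-2->D
  (5,8):dx=+3,dy=-13->D; (5,9):dx=+5,dy=-14->D; (6,7):dx=+11,dy=+2->C; (6,8):dx=+8,dy=-9->D
  (6,9):dx=+10,dy=-10->D; (7,8):dx=-3,dy=-11->C; (7,9):dx=-1,dy=-12->C; (8,9):dx=+2,dy=-1->D
Step 2: C = 15, D = 21, total pairs = 36.
Step 3: tau = (C - D)/(n(n-1)/2) = (15 - 21)/36 = -0.166667.
Step 4: Exact two-sided p-value (enumerate n! = 362880 permutations of y under H0): p = 0.612202.
Step 5: alpha = 0.05. fail to reject H0.

tau_b = -0.1667 (C=15, D=21), p = 0.612202, fail to reject H0.


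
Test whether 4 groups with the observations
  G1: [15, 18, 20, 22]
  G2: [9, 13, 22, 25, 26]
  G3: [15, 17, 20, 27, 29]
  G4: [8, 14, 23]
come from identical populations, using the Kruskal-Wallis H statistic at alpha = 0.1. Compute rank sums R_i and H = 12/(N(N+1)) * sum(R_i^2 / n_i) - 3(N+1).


Step 1: Combine all N = 17 observations and assign midranks.
sorted (value, group, rank): (8,G4,1), (9,G2,2), (13,G2,3), (14,G4,4), (15,G1,5.5), (15,G3,5.5), (17,G3,7), (18,G1,8), (20,G1,9.5), (20,G3,9.5), (22,G1,11.5), (22,G2,11.5), (23,G4,13), (25,G2,14), (26,G2,15), (27,G3,16), (29,G3,17)
Step 2: Sum ranks within each group.
R_1 = 34.5 (n_1 = 4)
R_2 = 45.5 (n_2 = 5)
R_3 = 55 (n_3 = 5)
R_4 = 18 (n_4 = 3)
Step 3: H = 12/(N(N+1)) * sum(R_i^2/n_i) - 3(N+1)
     = 12/(17*18) * (34.5^2/4 + 45.5^2/5 + 55^2/5 + 18^2/3) - 3*18
     = 0.039216 * 1424.61 - 54
     = 1.867157.
Step 4: Ties present; correction factor C = 1 - 18/(17^3 - 17) = 0.996324. Corrected H = 1.867157 / 0.996324 = 1.874047.
Step 5: Under H0, H ~ chi^2(3); p-value = 0.598956.
Step 6: alpha = 0.1. fail to reject H0.

H = 1.8740, df = 3, p = 0.598956, fail to reject H0.


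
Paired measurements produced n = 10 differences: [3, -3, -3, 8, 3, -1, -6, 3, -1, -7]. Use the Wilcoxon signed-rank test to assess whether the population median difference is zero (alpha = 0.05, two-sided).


Step 1: Drop any zero differences (none here) and take |d_i|.
|d| = [3, 3, 3, 8, 3, 1, 6, 3, 1, 7]
Step 2: Midrank |d_i| (ties get averaged ranks).
ranks: |3|->5, |3|->5, |3|->5, |8|->10, |3|->5, |1|->1.5, |6|->8, |3|->5, |1|->1.5, |7|->9
Step 3: Attach original signs; sum ranks with positive sign and with negative sign.
W+ = 5 + 10 + 5 + 5 = 25
W- = 5 + 5 + 1.5 + 8 + 1.5 + 9 = 30
(Check: W+ + W- = 55 should equal n(n+1)/2 = 55.)
Step 4: Test statistic W = min(W+, W-) = 25.
Step 5: Ties in |d|, so use the tie-corrected normal approximation.
        E[W] = n(n+1)/4 = 10*11/4 = 27.5.
        Tie groups: |d|=1 (t=2), |d|=3 (t=5); sum(t^3 - t) = 126.
        Var[W] = n(n+1)(2n+1)/24 - sum(t^3-t)/48 = 2310/24 - 126/48 = 93.625.
        z = (W - E[W]) / sqrt(Var[W]) = (25 - 27.5) / 9.6760 = -0.2584.
        Two-sided p = 2*Phi(z) = 0.796120.
Step 6: alpha = 0.05. fail to reject H0.

W+ = 25, W- = 30, W = min = 25, p = 0.796120, fail to reject H0.


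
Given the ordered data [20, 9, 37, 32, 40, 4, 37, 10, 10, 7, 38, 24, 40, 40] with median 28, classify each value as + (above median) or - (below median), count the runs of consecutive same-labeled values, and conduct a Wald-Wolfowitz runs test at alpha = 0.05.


Step 1: Compute median = 28; label A = above, B = below.
Labels in order: BBAAABABBBABAA  (n_A = 7, n_B = 7)
Step 2: Count runs R = 8.
Step 3: Under H0 (random ordering), E[R] = 2*n_A*n_B/(n_A+n_B) + 1 = 2*7*7/14 + 1 = 8.0000.
        Var[R] = 2*n_A*n_B*(2*n_A*n_B - n_A - n_B) / ((n_A+n_B)^2 * (n_A+n_B-1)) = 8232/2548 = 3.2308.
        SD[R] = 1.7974.
Step 4: R = E[R], so z = 0 with no continuity correction.
Step 5: Two-sided p-value via normal approximation = 2*(1 - Phi(|z|)) = 1.000000.
Step 6: alpha = 0.05. fail to reject H0.

R = 8, z = 0.0000, p = 1.000000, fail to reject H0.


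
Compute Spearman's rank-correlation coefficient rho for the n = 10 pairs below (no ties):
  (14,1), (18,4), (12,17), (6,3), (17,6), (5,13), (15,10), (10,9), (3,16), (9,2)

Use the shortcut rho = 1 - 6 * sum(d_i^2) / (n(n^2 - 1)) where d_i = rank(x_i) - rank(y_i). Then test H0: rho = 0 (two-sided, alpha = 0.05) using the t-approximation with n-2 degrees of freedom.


Step 1: Rank x and y separately (midranks; no ties here).
rank(x): 14->7, 18->10, 12->6, 6->3, 17->9, 5->2, 15->8, 10->5, 3->1, 9->4
rank(y): 1->1, 4->4, 17->10, 3->3, 6->5, 13->8, 10->7, 9->6, 16->9, 2->2
Step 2: d_i = R_x(i) - R_y(i); compute d_i^2.
  (7-1)^2=36, (10-4)^2=36, (6-10)^2=16, (3-3)^2=0, (9-5)^2=16, (2-8)^2=36, (8-7)^2=1, (5-6)^2=1, (1-9)^2=64, (4-2)^2=4
sum(d^2) = 210.
Step 3: rho = 1 - 6*210 / (10*(10^2 - 1)) = 1 - 1260/990 = -0.272727.
Step 4: Under H0, t = rho * sqrt((n-2)/(1-rho^2)) = -0.8018 ~ t(8).
Step 5: Two-sided p-value from the t-distribution with 8 df = 0.445838.
Step 6: alpha = 0.05. fail to reject H0.

rho = -0.2727, p = 0.445838, fail to reject H0 at alpha = 0.05.


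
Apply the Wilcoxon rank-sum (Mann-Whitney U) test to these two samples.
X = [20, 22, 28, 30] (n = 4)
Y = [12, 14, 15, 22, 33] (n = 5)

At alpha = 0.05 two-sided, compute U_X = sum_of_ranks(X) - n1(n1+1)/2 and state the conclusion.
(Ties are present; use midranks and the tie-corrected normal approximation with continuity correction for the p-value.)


Step 1: Combine and sort all 9 observations; assign midranks.
sorted (value, group): (12,Y), (14,Y), (15,Y), (20,X), (22,X), (22,Y), (28,X), (30,X), (33,Y)
ranks: 12->1, 14->2, 15->3, 20->4, 22->5.5, 22->5.5, 28->7, 30->8, 33->9
Step 2: Rank sum for X: R1 = 4 + 5.5 + 7 + 8 = 24.5.
Step 3: U_X = R1 - n1(n1+1)/2 = 24.5 - 4*5/2 = 24.5 - 10 = 14.5.
       U_Y = n1*n2 - U_X = 20 - 14.5 = 5.5.
Step 4: Ties are present, so use the tie-corrected normal approximation (with continuity correction) for the p-value.
Step 5: p-value = 0.325163; compare to alpha = 0.05. fail to reject H0.

U_X = 14.5, p = 0.325163, fail to reject H0 at alpha = 0.05.


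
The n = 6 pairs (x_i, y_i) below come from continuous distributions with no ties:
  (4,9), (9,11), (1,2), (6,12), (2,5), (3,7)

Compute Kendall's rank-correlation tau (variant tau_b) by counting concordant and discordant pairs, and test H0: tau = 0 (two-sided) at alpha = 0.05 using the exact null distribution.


Step 1: Enumerate the 15 unordered pairs (i,j) with i<j and classify each by sign(x_j-x_i) * sign(y_j-y_i).
  (1,2):dx=+5,dy=+2->C; (1,3):dx=-3,dy=-7->C; (1,4):dx=+2,dy=+3->C; (1,5):dx=-2,dy=-4->C
  (1,6):dx=-1,dy=-2->C; (2,3):dx=-8,dy=-9->C; (2,4):dx=-3,dy=+1->D; (2,5):dx=-7,dy=-6->C
  (2,6):dx=-6,dy=-4->C; (3,4):dx=+5,dy=+10->C; (3,5):dx=+1,dy=+3->C; (3,6):dx=+2,dy=+5->C
  (4,5):dx=-4,dy=-7->C; (4,6):dx=-3,dy=-5->C; (5,6):dx=+1,dy=+2->C
Step 2: C = 14, D = 1, total pairs = 15.
Step 3: tau = (C - D)/(n(n-1)/2) = (14 - 1)/15 = 0.866667.
Step 4: Exact two-sided p-value (enumerate n! = 720 permutations of y under H0): p = 0.016667.
Step 5: alpha = 0.05. reject H0.

tau_b = 0.8667 (C=14, D=1), p = 0.016667, reject H0.


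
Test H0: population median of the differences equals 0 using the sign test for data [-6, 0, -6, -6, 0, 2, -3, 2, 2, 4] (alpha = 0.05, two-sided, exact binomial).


Step 1: Discard zero differences. Original n = 10; n_eff = number of nonzero differences = 8.
Nonzero differences (with sign): -6, -6, -6, +2, -3, +2, +2, +4
Step 2: Count signs: positive = 4, negative = 4.
Step 3: Under H0: P(positive) = 0.5, so the number of positives S ~ Bin(8, 0.5).
Step 4: Two-sided exact p-value = sum of Bin(8,0.5) probabilities at or below the observed probability = 1.000000.
Step 5: alpha = 0.05. fail to reject H0.

n_eff = 8, pos = 4, neg = 4, p = 1.000000, fail to reject H0.


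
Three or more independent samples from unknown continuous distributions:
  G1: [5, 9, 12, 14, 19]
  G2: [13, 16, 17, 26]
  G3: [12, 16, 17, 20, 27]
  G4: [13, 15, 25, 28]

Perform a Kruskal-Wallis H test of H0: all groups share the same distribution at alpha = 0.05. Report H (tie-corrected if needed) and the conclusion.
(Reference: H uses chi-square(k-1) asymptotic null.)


Step 1: Combine all N = 18 observations and assign midranks.
sorted (value, group, rank): (5,G1,1), (9,G1,2), (12,G1,3.5), (12,G3,3.5), (13,G2,5.5), (13,G4,5.5), (14,G1,7), (15,G4,8), (16,G2,9.5), (16,G3,9.5), (17,G2,11.5), (17,G3,11.5), (19,G1,13), (20,G3,14), (25,G4,15), (26,G2,16), (27,G3,17), (28,G4,18)
Step 2: Sum ranks within each group.
R_1 = 26.5 (n_1 = 5)
R_2 = 42.5 (n_2 = 4)
R_3 = 55.5 (n_3 = 5)
R_4 = 46.5 (n_4 = 4)
Step 3: H = 12/(N(N+1)) * sum(R_i^2/n_i) - 3(N+1)
     = 12/(18*19) * (26.5^2/5 + 42.5^2/4 + 55.5^2/5 + 46.5^2/4) - 3*19
     = 0.035088 * 1748.62 - 57
     = 4.355263.
Step 4: Ties present; correction factor C = 1 - 24/(18^3 - 18) = 0.995872. Corrected H = 4.355263 / 0.995872 = 4.373316.
Step 5: Under H0, H ~ chi^2(3); p-value = 0.223872.
Step 6: alpha = 0.05. fail to reject H0.

H = 4.3733, df = 3, p = 0.223872, fail to reject H0.


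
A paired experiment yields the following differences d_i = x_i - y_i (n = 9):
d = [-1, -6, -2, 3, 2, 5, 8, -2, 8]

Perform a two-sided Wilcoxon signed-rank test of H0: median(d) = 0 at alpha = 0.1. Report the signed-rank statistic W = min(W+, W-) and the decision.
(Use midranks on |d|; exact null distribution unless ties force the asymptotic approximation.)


Step 1: Drop any zero differences (none here) and take |d_i|.
|d| = [1, 6, 2, 3, 2, 5, 8, 2, 8]
Step 2: Midrank |d_i| (ties get averaged ranks).
ranks: |1|->1, |6|->7, |2|->3, |3|->5, |2|->3, |5|->6, |8|->8.5, |2|->3, |8|->8.5
Step 3: Attach original signs; sum ranks with positive sign and with negative sign.
W+ = 5 + 3 + 6 + 8.5 + 8.5 = 31
W- = 1 + 7 + 3 + 3 = 14
(Check: W+ + W- = 45 should equal n(n+1)/2 = 45.)
Step 4: Test statistic W = min(W+, W-) = 14.
Step 5: Ties in |d|, so use the tie-corrected normal approximation.
        E[W] = n(n+1)/4 = 9*10/4 = 22.5.
        Tie groups: |d|=2 (t=3), |d|=8 (t=2); sum(t^3 - t) = 30.
        Var[W] = n(n+1)(2n+1)/24 - sum(t^3-t)/48 = 1710/24 - 30/48 = 70.625.
        z = (W - E[W]) / sqrt(Var[W]) = (14 - 22.5) / 8.4039 = -1.0114.
        Two-sided p = 2*Phi(z) = 0.311806.
Step 6: alpha = 0.1. fail to reject H0.

W+ = 31, W- = 14, W = min = 14, p = 0.311806, fail to reject H0.


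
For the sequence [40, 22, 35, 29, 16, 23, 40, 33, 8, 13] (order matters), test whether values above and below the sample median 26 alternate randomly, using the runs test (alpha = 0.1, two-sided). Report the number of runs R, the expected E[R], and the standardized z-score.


Step 1: Compute median = 26; label A = above, B = below.
Labels in order: ABAABBAABB  (n_A = 5, n_B = 5)
Step 2: Count runs R = 6.
Step 3: Under H0 (random ordering), E[R] = 2*n_A*n_B/(n_A+n_B) + 1 = 2*5*5/10 + 1 = 6.0000.
        Var[R] = 2*n_A*n_B*(2*n_A*n_B - n_A - n_B) / ((n_A+n_B)^2 * (n_A+n_B-1)) = 2000/900 = 2.2222.
        SD[R] = 1.4907.
Step 4: R = E[R], so z = 0 with no continuity correction.
Step 5: Two-sided p-value via normal approximation = 2*(1 - Phi(|z|)) = 1.000000.
Step 6: alpha = 0.1. fail to reject H0.

R = 6, z = 0.0000, p = 1.000000, fail to reject H0.


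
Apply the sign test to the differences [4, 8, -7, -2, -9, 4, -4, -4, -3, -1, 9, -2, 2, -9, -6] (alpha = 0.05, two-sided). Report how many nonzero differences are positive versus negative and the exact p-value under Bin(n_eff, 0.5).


Step 1: Discard zero differences. Original n = 15; n_eff = number of nonzero differences = 15.
Nonzero differences (with sign): +4, +8, -7, -2, -9, +4, -4, -4, -3, -1, +9, -2, +2, -9, -6
Step 2: Count signs: positive = 5, negative = 10.
Step 3: Under H0: P(positive) = 0.5, so the number of positives S ~ Bin(15, 0.5).
Step 4: Two-sided exact p-value = sum of Bin(15,0.5) probabilities at or below the observed probability = 0.301758.
Step 5: alpha = 0.05. fail to reject H0.

n_eff = 15, pos = 5, neg = 10, p = 0.301758, fail to reject H0.


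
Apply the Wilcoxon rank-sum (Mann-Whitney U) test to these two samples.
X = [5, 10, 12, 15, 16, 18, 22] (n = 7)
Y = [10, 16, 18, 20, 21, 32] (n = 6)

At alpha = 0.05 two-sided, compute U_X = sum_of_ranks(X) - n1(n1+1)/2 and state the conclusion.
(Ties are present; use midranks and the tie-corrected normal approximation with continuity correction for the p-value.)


Step 1: Combine and sort all 13 observations; assign midranks.
sorted (value, group): (5,X), (10,X), (10,Y), (12,X), (15,X), (16,X), (16,Y), (18,X), (18,Y), (20,Y), (21,Y), (22,X), (32,Y)
ranks: 5->1, 10->2.5, 10->2.5, 12->4, 15->5, 16->6.5, 16->6.5, 18->8.5, 18->8.5, 20->10, 21->11, 22->12, 32->13
Step 2: Rank sum for X: R1 = 1 + 2.5 + 4 + 5 + 6.5 + 8.5 + 12 = 39.5.
Step 3: U_X = R1 - n1(n1+1)/2 = 39.5 - 7*8/2 = 39.5 - 28 = 11.5.
       U_Y = n1*n2 - U_X = 42 - 11.5 = 30.5.
Step 4: Ties are present, so use the tie-corrected normal approximation (with continuity correction) for the p-value.
Step 5: p-value = 0.196688; compare to alpha = 0.05. fail to reject H0.

U_X = 11.5, p = 0.196688, fail to reject H0 at alpha = 0.05.


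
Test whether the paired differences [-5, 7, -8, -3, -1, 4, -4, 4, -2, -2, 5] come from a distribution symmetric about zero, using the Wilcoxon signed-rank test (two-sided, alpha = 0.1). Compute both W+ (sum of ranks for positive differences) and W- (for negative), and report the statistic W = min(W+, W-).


Step 1: Drop any zero differences (none here) and take |d_i|.
|d| = [5, 7, 8, 3, 1, 4, 4, 4, 2, 2, 5]
Step 2: Midrank |d_i| (ties get averaged ranks).
ranks: |5|->8.5, |7|->10, |8|->11, |3|->4, |1|->1, |4|->6, |4|->6, |4|->6, |2|->2.5, |2|->2.5, |5|->8.5
Step 3: Attach original signs; sum ranks with positive sign and with negative sign.
W+ = 10 + 6 + 6 + 8.5 = 30.5
W- = 8.5 + 11 + 4 + 1 + 6 + 2.5 + 2.5 = 35.5
(Check: W+ + W- = 66 should equal n(n+1)/2 = 66.)
Step 4: Test statistic W = min(W+, W-) = 30.5.
Step 5: Ties in |d|, so use the tie-corrected normal approximation.
        E[W] = n(n+1)/4 = 11*12/4 = 33.
        Tie groups: |d|=2 (t=2), |d|=4 (t=3), |d|=5 (t=2); sum(t^3 - t) = 36.
        Var[W] = n(n+1)(2n+1)/24 - sum(t^3-t)/48 = 3036/24 - 36/48 = 125.75.
        z = (W - E[W]) / sqrt(Var[W]) = (30.5 - 33) / 11.2138 = -0.2229.
        Two-sided p = 2*Phi(z) = 0.823583.
Step 6: alpha = 0.1. fail to reject H0.

W+ = 30.5, W- = 35.5, W = min = 30.5, p = 0.823583, fail to reject H0.


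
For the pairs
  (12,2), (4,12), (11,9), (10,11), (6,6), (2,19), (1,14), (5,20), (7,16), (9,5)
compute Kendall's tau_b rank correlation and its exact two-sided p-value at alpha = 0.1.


Step 1: Enumerate the 45 unordered pairs (i,j) with i<j and classify each by sign(x_j-x_i) * sign(y_j-y_i).
  (1,2):dx=-8,dy=+10->D; (1,3):dx=-1,dy=+7->D; (1,4):dx=-2,dy=+9->D; (1,5):dx=-6,dy=+4->D
  (1,6):dx=-10,dy=+17->D; (1,7):dx=-11,dy=+12->D; (1,8):dx=-7,dy=+18->D; (1,9):dx=-5,dy=+14->D
  (1,10):dx=-3,dy=+3->D; (2,3):dx=+7,dy=-3->D; (2,4):dx=+6,dy=-1->D; (2,5):dx=+2,dy=-6->D
  (2,6):dx=-2,dy=+7->D; (2,7):dx=-3,dy=+2->D; (2,8):dx=+1,dy=+8->C; (2,9):dx=+3,dy=+4->C
  (2,10):dx=+5,dy=-7->D; (3,4):dx=-1,dy=+2->D; (3,5):dx=-5,dy=-3->C; (3,6):dx=-9,dy=+10->D
  (3,7):dx=-10,dy=+5->D; (3,8):dx=-6,dy=+11->D; (3,9):dx=-4,dy=+7->D; (3,10):dx=-2,dy=-4->C
  (4,5):dx=-4,dy=-5->C; (4,6):dx=-8,dy=+8->D; (4,7):dx=-9,dy=+3->D; (4,8):dx=-5,dy=+9->D
  (4,9):dx=-3,dy=+5->D; (4,10):dx=-1,dy=-6->C; (5,6):dx=-4,dy=+13->D; (5,7):dx=-5,dy=+8->D
  (5,8):dx=-1,dy=+14->D; (5,9):dx=+1,dy=+10->C; (5,10):dx=+3,dy=-1->D; (6,7):dx=-1,dy=-5->C
  (6,8):dx=+3,dy=+1->C; (6,9):dx=+5,dy=-3->D; (6,10):dx=+7,dy=-14->D; (7,8):dx=+4,dy=+6->C
  (7,9):dx=+6,dy=+2->C; (7,10):dx=+8,dy=-9->D; (8,9):dx=+2,dy=-4->D; (8,10):dx=+4,dy=-15->D
  (9,10):dx=+2,dy=-11->D
Step 2: C = 11, D = 34, total pairs = 45.
Step 3: tau = (C - D)/(n(n-1)/2) = (11 - 34)/45 = -0.511111.
Step 4: Exact two-sided p-value (enumerate n! = 3628800 permutations of y under H0): p = 0.046623.
Step 5: alpha = 0.1. reject H0.

tau_b = -0.5111 (C=11, D=34), p = 0.046623, reject H0.


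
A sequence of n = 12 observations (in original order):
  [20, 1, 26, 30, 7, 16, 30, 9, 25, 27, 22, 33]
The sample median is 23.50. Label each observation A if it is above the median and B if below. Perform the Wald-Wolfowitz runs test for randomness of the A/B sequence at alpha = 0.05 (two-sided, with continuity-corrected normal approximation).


Step 1: Compute median = 23.50; label A = above, B = below.
Labels in order: BBAABBABAABA  (n_A = 6, n_B = 6)
Step 2: Count runs R = 8.
Step 3: Under H0 (random ordering), E[R] = 2*n_A*n_B/(n_A+n_B) + 1 = 2*6*6/12 + 1 = 7.0000.
        Var[R] = 2*n_A*n_B*(2*n_A*n_B - n_A - n_B) / ((n_A+n_B)^2 * (n_A+n_B-1)) = 4320/1584 = 2.7273.
        SD[R] = 1.6514.
Step 4: Continuity-corrected z = (R - 0.5 - E[R]) / SD[R] = (8 - 0.5 - 7.0000) / 1.6514 = 0.3028.
Step 5: Two-sided p-value via normal approximation = 2*(1 - Phi(|z|)) = 0.762069.
Step 6: alpha = 0.05. fail to reject H0.

R = 8, z = 0.3028, p = 0.762069, fail to reject H0.


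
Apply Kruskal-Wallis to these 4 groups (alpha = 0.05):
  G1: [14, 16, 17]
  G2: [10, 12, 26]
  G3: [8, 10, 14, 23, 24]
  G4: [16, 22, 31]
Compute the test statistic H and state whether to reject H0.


Step 1: Combine all N = 14 observations and assign midranks.
sorted (value, group, rank): (8,G3,1), (10,G2,2.5), (10,G3,2.5), (12,G2,4), (14,G1,5.5), (14,G3,5.5), (16,G1,7.5), (16,G4,7.5), (17,G1,9), (22,G4,10), (23,G3,11), (24,G3,12), (26,G2,13), (31,G4,14)
Step 2: Sum ranks within each group.
R_1 = 22 (n_1 = 3)
R_2 = 19.5 (n_2 = 3)
R_3 = 32 (n_3 = 5)
R_4 = 31.5 (n_4 = 3)
Step 3: H = 12/(N(N+1)) * sum(R_i^2/n_i) - 3(N+1)
     = 12/(14*15) * (22^2/3 + 19.5^2/3 + 32^2/5 + 31.5^2/3) - 3*15
     = 0.057143 * 823.633 - 45
     = 2.064762.
Step 4: Ties present; correction factor C = 1 - 18/(14^3 - 14) = 0.993407. Corrected H = 2.064762 / 0.993407 = 2.078466.
Step 5: Under H0, H ~ chi^2(3); p-value = 0.556281.
Step 6: alpha = 0.05. fail to reject H0.

H = 2.0785, df = 3, p = 0.556281, fail to reject H0.


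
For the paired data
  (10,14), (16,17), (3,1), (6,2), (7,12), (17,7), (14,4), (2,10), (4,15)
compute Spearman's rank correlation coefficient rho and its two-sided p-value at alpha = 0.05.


Step 1: Rank x and y separately (midranks; no ties here).
rank(x): 10->6, 16->8, 3->2, 6->4, 7->5, 17->9, 14->7, 2->1, 4->3
rank(y): 14->7, 17->9, 1->1, 2->2, 12->6, 7->4, 4->3, 10->5, 15->8
Step 2: d_i = R_x(i) - R_y(i); compute d_i^2.
  (6-7)^2=1, (8-9)^2=1, (2-1)^2=1, (4-2)^2=4, (5-6)^2=1, (9-4)^2=25, (7-3)^2=16, (1-5)^2=16, (3-8)^2=25
sum(d^2) = 90.
Step 3: rho = 1 - 6*90 / (9*(9^2 - 1)) = 1 - 540/720 = 0.250000.
Step 4: Under H0, t = rho * sqrt((n-2)/(1-rho^2)) = 0.6831 ~ t(7).
Step 5: Two-sided p-value from the t-distribution with 7 df = 0.516490.
Step 6: alpha = 0.05. fail to reject H0.

rho = 0.2500, p = 0.516490, fail to reject H0 at alpha = 0.05.


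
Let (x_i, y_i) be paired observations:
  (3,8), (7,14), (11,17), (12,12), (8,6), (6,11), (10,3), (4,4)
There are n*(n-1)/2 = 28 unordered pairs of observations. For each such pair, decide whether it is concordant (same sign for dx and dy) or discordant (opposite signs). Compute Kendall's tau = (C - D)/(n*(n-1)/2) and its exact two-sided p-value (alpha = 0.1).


Step 1: Enumerate the 28 unordered pairs (i,j) with i<j and classify each by sign(x_j-x_i) * sign(y_j-y_i).
  (1,2):dx=+4,dy=+6->C; (1,3):dx=+8,dy=+9->C; (1,4):dx=+9,dy=+4->C; (1,5):dx=+5,dy=-2->D
  (1,6):dx=+3,dy=+3->C; (1,7):dx=+7,dy=-5->D; (1,8):dx=+1,dy=-4->D; (2,3):dx=+4,dy=+3->C
  (2,4):dx=+5,dy=-2->D; (2,5):dx=+1,dy=-8->D; (2,6):dx=-1,dy=-3->C; (2,7):dx=+3,dy=-11->D
  (2,8):dx=-3,dy=-10->C; (3,4):dx=+1,dy=-5->D; (3,5):dx=-3,dy=-11->C; (3,6):dx=-5,dy=-6->C
  (3,7):dx=-1,dy=-14->C; (3,8):dx=-7,dy=-13->C; (4,5):dx=-4,dy=-6->C; (4,6):dx=-6,dy=-1->C
  (4,7):dx=-2,dy=-9->C; (4,8):dx=-8,dy=-8->C; (5,6):dx=-2,dy=+5->D; (5,7):dx=+2,dy=-3->D
  (5,8):dx=-4,dy=-2->C; (6,7):dx=+4,dy=-8->D; (6,8):dx=-2,dy=-7->C; (7,8):dx=-6,dy=+1->D
Step 2: C = 17, D = 11, total pairs = 28.
Step 3: tau = (C - D)/(n(n-1)/2) = (17 - 11)/28 = 0.214286.
Step 4: Exact two-sided p-value (enumerate n! = 40320 permutations of y under H0): p = 0.548413.
Step 5: alpha = 0.1. fail to reject H0.

tau_b = 0.2143 (C=17, D=11), p = 0.548413, fail to reject H0.


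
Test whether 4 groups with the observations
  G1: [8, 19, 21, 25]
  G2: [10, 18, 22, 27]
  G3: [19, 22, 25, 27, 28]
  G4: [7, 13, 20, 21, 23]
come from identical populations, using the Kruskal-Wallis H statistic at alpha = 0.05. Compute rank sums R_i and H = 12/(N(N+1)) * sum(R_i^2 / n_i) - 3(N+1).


Step 1: Combine all N = 18 observations and assign midranks.
sorted (value, group, rank): (7,G4,1), (8,G1,2), (10,G2,3), (13,G4,4), (18,G2,5), (19,G1,6.5), (19,G3,6.5), (20,G4,8), (21,G1,9.5), (21,G4,9.5), (22,G2,11.5), (22,G3,11.5), (23,G4,13), (25,G1,14.5), (25,G3,14.5), (27,G2,16.5), (27,G3,16.5), (28,G3,18)
Step 2: Sum ranks within each group.
R_1 = 32.5 (n_1 = 4)
R_2 = 36 (n_2 = 4)
R_3 = 67 (n_3 = 5)
R_4 = 35.5 (n_4 = 5)
Step 3: H = 12/(N(N+1)) * sum(R_i^2/n_i) - 3(N+1)
     = 12/(18*19) * (32.5^2/4 + 36^2/4 + 67^2/5 + 35.5^2/5) - 3*19
     = 0.035088 * 1737.91 - 57
     = 3.979386.
Step 4: Ties present; correction factor C = 1 - 30/(18^3 - 18) = 0.994840. Corrected H = 3.979386 / 0.994840 = 4.000026.
Step 5: Under H0, H ~ chi^2(3); p-value = 0.261461.
Step 6: alpha = 0.05. fail to reject H0.

H = 4.0000, df = 3, p = 0.261461, fail to reject H0.


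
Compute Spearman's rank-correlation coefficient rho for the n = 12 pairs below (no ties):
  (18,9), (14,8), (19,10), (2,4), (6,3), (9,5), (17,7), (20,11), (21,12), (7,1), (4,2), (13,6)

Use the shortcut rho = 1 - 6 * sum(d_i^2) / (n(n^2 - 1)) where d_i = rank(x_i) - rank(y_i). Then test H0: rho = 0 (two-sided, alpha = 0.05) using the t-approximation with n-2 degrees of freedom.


Step 1: Rank x and y separately (midranks; no ties here).
rank(x): 18->9, 14->7, 19->10, 2->1, 6->3, 9->5, 17->8, 20->11, 21->12, 7->4, 4->2, 13->6
rank(y): 9->9, 8->8, 10->10, 4->4, 3->3, 5->5, 7->7, 11->11, 12->12, 1->1, 2->2, 6->6
Step 2: d_i = R_x(i) - R_y(i); compute d_i^2.
  (9-9)^2=0, (7-8)^2=1, (10-10)^2=0, (1-4)^2=9, (3-3)^2=0, (5-5)^2=0, (8-7)^2=1, (11-11)^2=0, (12-12)^2=0, (4-1)^2=9, (2-2)^2=0, (6-6)^2=0
sum(d^2) = 20.
Step 3: rho = 1 - 6*20 / (12*(12^2 - 1)) = 1 - 120/1716 = 0.930070.
Step 4: Under H0, t = rho * sqrt((n-2)/(1-rho^2)) = 8.0057 ~ t(10).
Step 5: Two-sided p-value from the t-distribution with 10 df = 0.000012.
Step 6: alpha = 0.05. reject H0.

rho = 0.9301, p = 0.000012, reject H0 at alpha = 0.05.


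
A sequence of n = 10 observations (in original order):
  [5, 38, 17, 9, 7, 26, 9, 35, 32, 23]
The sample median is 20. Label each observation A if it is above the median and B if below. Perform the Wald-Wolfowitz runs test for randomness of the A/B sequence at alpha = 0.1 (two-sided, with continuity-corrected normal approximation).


Step 1: Compute median = 20; label A = above, B = below.
Labels in order: BABBBABAAA  (n_A = 5, n_B = 5)
Step 2: Count runs R = 6.
Step 3: Under H0 (random ordering), E[R] = 2*n_A*n_B/(n_A+n_B) + 1 = 2*5*5/10 + 1 = 6.0000.
        Var[R] = 2*n_A*n_B*(2*n_A*n_B - n_A - n_B) / ((n_A+n_B)^2 * (n_A+n_B-1)) = 2000/900 = 2.2222.
        SD[R] = 1.4907.
Step 4: R = E[R], so z = 0 with no continuity correction.
Step 5: Two-sided p-value via normal approximation = 2*(1 - Phi(|z|)) = 1.000000.
Step 6: alpha = 0.1. fail to reject H0.

R = 6, z = 0.0000, p = 1.000000, fail to reject H0.


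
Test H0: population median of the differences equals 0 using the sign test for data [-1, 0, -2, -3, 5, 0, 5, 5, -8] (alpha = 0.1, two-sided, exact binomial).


Step 1: Discard zero differences. Original n = 9; n_eff = number of nonzero differences = 7.
Nonzero differences (with sign): -1, -2, -3, +5, +5, +5, -8
Step 2: Count signs: positive = 3, negative = 4.
Step 3: Under H0: P(positive) = 0.5, so the number of positives S ~ Bin(7, 0.5).
Step 4: Two-sided exact p-value = sum of Bin(7,0.5) probabilities at or below the observed probability = 1.000000.
Step 5: alpha = 0.1. fail to reject H0.

n_eff = 7, pos = 3, neg = 4, p = 1.000000, fail to reject H0.
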